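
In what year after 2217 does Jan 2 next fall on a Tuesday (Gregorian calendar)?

From one year to the next, a fixed date's weekday advances by 1, or by 2 when a Feb 29 lies between the two dates.
2217: January 2 is Thursday.
2218: Friday (+1)
2219: Saturday (+1)
2220: Sunday (+1)
2221: Tuesday (+2)
Jan 2 falls on a Tuesday in 2221.

2221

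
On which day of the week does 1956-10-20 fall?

Saturday

January 1, 1956 is a Sunday.
October 20 is day 294 of the year, i.e. 293 days after Jan 1.
293 mod 7 = 6, so advance 6 weekdays from Sunday: Saturday.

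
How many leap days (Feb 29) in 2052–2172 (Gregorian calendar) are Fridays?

5

Leap years in 2052–2172: 30 of them.
Feb 29 weekday advances by 5 (mod 7) from one leap year to the next four years later (or differs when a century non-leap intervenes).
Leap-day weekdays: 2052:Thu 2056:Tue 2060:Sun 2064:Fri✓ 2068:Wed 2072:Mon 2076:Sat 2080:Thu 2084:Tue 2088:Sun 2092:Fri✓ 2096:Wed 2104:Fri✓ …(4 more)… 2124:Tue 2128:Sun 2132:Fri✓ 2136:Wed 2140:Mon 2144:Sat 2148:Thu 2152:Tue 2156:Sun 2160:Fri✓ 2164:Wed 2168:Mon 2172:Sat
Friday: 2064, 2092, 2104, 2132, 2160 → 5.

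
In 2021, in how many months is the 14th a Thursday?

Check the 14th of each month of 2021: Jan 14: Thu, Feb 14: Sun, Mar 14: Sun, Apr 14: Wed, May 14: Fri, Jun 14: Mon, Jul 14: Wed, Aug 14: Sat, Sep 14: Tue, Oct 14: Thu, Nov 14: Sun, Dec 14: Tue.
Thursday occurs in January, October — 2 months.

2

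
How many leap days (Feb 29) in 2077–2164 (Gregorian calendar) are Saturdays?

2

Leap years in 2077–2164: 21 of them.
Feb 29 weekday advances by 5 (mod 7) from one leap year to the next four years later (or differs when a century non-leap intervenes).
Leap-day weekdays: 2080:Thu 2084:Tue 2088:Sun 2092:Fri 2096:Wed 2104:Fri 2108:Wed 2112:Mon 2116:Sat✓ 2120:Thu 2124:Tue 2128:Sun 2132:Fri 2136:Wed 2140:Mon 2144:Sat✓ 2148:Thu 2152:Tue 2156:Sun 2160:Fri 2164:Wed
Saturday: 2116, 2144 → 2.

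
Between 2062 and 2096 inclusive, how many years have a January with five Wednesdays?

January has 31 days; it has five Wednesdays when Wednesday falls among the first (month-length − 28) days — i.e. when January 1 is one of Wednesday/Tuesday/Monday.
January 1 by year: 2062:Sun 2063:Mon✓ 2064:Tue✓ 2065:Thu 2066:Fri 2067:Sat 2068:Sun 2069:Tue✓ 2070:Wed✓ 2071:Thu 2072:Fri 2073:Sun 2074:Mon✓ 2075:Tue✓ 2076:Wed✓ …(5 more)… 2082:Thu 2083:Fri 2084:Sat 2085:Mon✓ 2086:Tue✓ 2087:Wed✓ 2088:Thu 2089:Sat 2090:Sun 2091:Mon✓ 2092:Tue✓ 2093:Thu 2094:Fri 2095:Sat 2096:Sun
Years with five Wednesdays: 2063, 2064, 2069, 2070, 2074, 2075, 2076, 2080, 2081, 2085, 2086, 2087, 2091, 2092 → 14.

14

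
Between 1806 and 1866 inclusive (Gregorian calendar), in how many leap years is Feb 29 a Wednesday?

Leap years in 1806–1866: 15 of them.
Feb 29 weekday advances by 5 (mod 7) from one leap year to the next four years later (or differs when a century non-leap intervenes).
Leap-day weekdays: 1808:Mon 1812:Sat 1816:Thu 1820:Tue 1824:Sun 1828:Fri 1832:Wed✓ 1836:Mon 1840:Sat 1844:Thu 1848:Tue 1852:Sun 1856:Fri 1860:Wed✓ 1864:Mon
Wednesday: 1832, 1860 → 2.

2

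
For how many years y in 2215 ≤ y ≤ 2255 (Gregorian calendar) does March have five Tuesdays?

March has 31 days; it has five Tuesdays when Tuesday falls among the first (month-length − 28) days — i.e. when March 1 is one of Tuesday/Monday/Sunday.
March 1 by year: 2215:Wed 2216:Fri 2217:Sat 2218:Sun✓ 2219:Mon✓ 2220:Wed 2221:Thu 2222:Fri 2223:Sat 2224:Mon✓ 2225:Tue✓ 2226:Wed 2227:Thu 2228:Sat 2229:Sun✓ …(11 more)… 2241:Mon✓ 2242:Tue✓ 2243:Wed 2244:Fri 2245:Sat 2246:Sun✓ 2247:Mon✓ 2248:Wed 2249:Thu 2250:Fri 2251:Sat 2252:Mon✓ 2253:Tue✓ 2254:Wed 2255:Thu
Years with five Tuesdays: 2218, 2219, 2224, 2225, 2229, 2230, 2231, 2235, 2236, 2240, 2241, 2242, 2246, 2247, 2252, 2253 → 16.

16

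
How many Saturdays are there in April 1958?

April 1958 has 30 days and begins on Tuesday.
The first Saturday is April 5.
Saturdays fall on 5, 12, 19, 26 — that's 4.

4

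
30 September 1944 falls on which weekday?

January 1, 1944 is a Saturday.
September 30 is day 274 of the year, i.e. 273 days after Jan 1.
273 mod 7 = 0, so advance 0 weekdays from Saturday: Saturday.

Saturday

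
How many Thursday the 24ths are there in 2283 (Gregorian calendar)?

Check the 24th of each month of 2283: Jan 24: Wed, Feb 24: Sat, Mar 24: Sat, Apr 24: Tue, May 24: Thu, Jun 24: Sun, Jul 24: Tue, Aug 24: Fri, Sep 24: Mon, Oct 24: Wed, Nov 24: Sat, Dec 24: Mon.
Thursday occurs in May — 1 month.

1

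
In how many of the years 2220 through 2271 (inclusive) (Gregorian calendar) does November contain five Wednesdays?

16

November has 30 days; it has five Wednesdays when Wednesday falls among the first (month-length − 28) days — i.e. when November 1 is one of Wednesday/Tuesday.
November 1 by year: 2220:Wed✓ 2221:Thu 2222:Fri 2223:Sat 2224:Mon 2225:Tue✓ 2226:Wed✓ 2227:Thu 2228:Sat 2229:Sun 2230:Mon 2231:Tue✓ 2232:Thu 2233:Fri 2234:Sat …(22 more)… 2257:Sun 2258:Mon 2259:Tue✓ 2260:Thu 2261:Fri 2262:Sat 2263:Sun 2264:Tue✓ 2265:Wed✓ 2266:Thu 2267:Fri 2268:Sun 2269:Mon 2270:Tue✓ 2271:Wed✓
Years with five Wednesdays: 2220, 2225, 2226, 2231, 2236, 2237, 2242, 2243, 2248, 2253, 2254, 2259, 2264, 2265, 2270, 2271 → 16.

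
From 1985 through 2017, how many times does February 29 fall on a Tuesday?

Leap years in 1985–2017: 8 of them.
Feb 29 weekday advances by 5 (mod 7) from one leap year to the next four years later (or differs when a century non-leap intervenes).
Leap-day weekdays: 1988:Mon 1992:Sat 1996:Thu 2000:Tue✓ 2004:Sun 2008:Fri 2012:Wed 2016:Mon
Tuesday: 2000 → 1.

1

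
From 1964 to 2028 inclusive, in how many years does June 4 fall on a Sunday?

10

Track June 4's weekday year by year (advancing +1, or +2 across a Feb 29):
  1964: Thu  1965: Fri (+1)  1966: Sat (+1)  1967: Sun (+1) ✓  1968: Tue (+2)
  1969: Wed (+1)  1970: Thu (+1)  1971: Fri (+1)  1972: Sun (+2) ✓  1973: Mon (+1)
  1974: Tue (+1)  1975: Wed (+1)  1976: Fri (+2)  1977: Sat (+1)  … (37 more years) …
  2015: Thu (+1)  2016: Sat (+2)  2017: Sun (+1) ✓  2018: Mon (+1)  2019: Tue (+1)
  2020: Thu (+2)  2021: Fri (+1)  2022: Sat (+1)  2023: Sun (+1) ✓  2024: Tue (+2)
  2025: Wed (+1)  2026: Thu (+1)  2027: Fri (+1)  2028: Sun (+2) ✓
Sunday years: 1967, 1972, 1978, 1989, 1995, 2000, 2006, 2017, 2023, 2028 — 10 in total.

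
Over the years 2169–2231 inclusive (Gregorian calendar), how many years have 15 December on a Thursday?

Track 15 December's weekday year by year (advancing +1, or +2 across a Feb 29):
  2169: Fri  2170: Sat (+1)  2171: Sun (+1)  2172: Tue (+2)  2173: Wed (+1)
  2174: Thu (+1) ✓  2175: Fri (+1)  2176: Sun (+2)  2177: Mon (+1)  2178: Tue (+1)
  2179: Wed (+1)  2180: Fri (+2)  2181: Sat (+1)  2182: Sun (+1)  … (35 more years) …
  2218: Tue (+1)  2219: Wed (+1)  2220: Fri (+2)  2221: Sat (+1)  2222: Sun (+1)
  2223: Mon (+1)  2224: Wed (+2)  2225: Thu (+1) ✓  2226: Fri (+1)  2227: Sat (+1)
  2228: Mon (+2)  2229: Tue (+1)  2230: Wed (+1)  2231: Thu (+1) ✓
Thursday years: 2174, 2185, 2191, 2196, 2203, 2208, 2214, 2225, 2231 — 9 in total.

9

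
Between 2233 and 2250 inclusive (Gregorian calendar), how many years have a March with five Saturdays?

8

March has 31 days; it has five Saturdays when Saturday falls among the first (month-length − 28) days — i.e. when March 1 is one of Saturday/Friday/Thursday.
March 1 by year: 2233:Fri✓ 2234:Sat✓ 2235:Sun 2236:Tue 2237:Wed 2238:Thu✓ 2239:Fri✓ 2240:Sun 2241:Mon 2242:Tue 2243:Wed 2244:Fri✓ 2245:Sat✓ 2246:Sun 2247:Mon 2248:Wed 2249:Thu✓ 2250:Fri✓
Years with five Saturdays: 2233, 2234, 2238, 2239, 2244, 2245, 2249, 2250 → 8.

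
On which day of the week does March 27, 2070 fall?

January 1, 2070 is a Wednesday.
March 27 is day 86 of the year, i.e. 85 days after Jan 1.
85 mod 7 = 1, so advance 1 weekday from Wednesday: Thursday.

Thursday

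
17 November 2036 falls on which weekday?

January 1, 2036 is a Tuesday.
November 17 is day 322 of the year, i.e. 321 days after Jan 1.
321 mod 7 = 6, so advance 6 weekdays from Tuesday: Monday.

Monday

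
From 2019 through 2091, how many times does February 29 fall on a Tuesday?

Leap years in 2019–2091: 18 of them.
Feb 29 weekday advances by 5 (mod 7) from one leap year to the next four years later (or differs when a century non-leap intervenes).
Leap-day weekdays: 2020:Sat 2024:Thu 2028:Tue✓ 2032:Sun 2036:Fri 2040:Wed 2044:Mon 2048:Sat 2052:Thu 2056:Tue✓ 2060:Sun 2064:Fri 2068:Wed 2072:Mon 2076:Sat 2080:Thu 2084:Tue✓ 2088:Sun
Tuesday: 2028, 2056, 2084 → 3.

3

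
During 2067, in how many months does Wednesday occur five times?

A month of length L has five Wednesdays iff its first Wednesday is on day ≤ L−28 (so day 1–3 in a 31-day month, 1–2 in a 30-day month, day 1 in a leap February).
Checking each month of 2067: Jan starts Sat (31d); Feb starts Tue (28d); Mar starts Tue (31d) ✓; Apr starts Fri (30d); May starts Sun (31d); Jun starts Wed (30d) ✓; Jul starts Fri (31d); Aug starts Mon (31d) ✓; Sep starts Thu (30d); Oct starts Sat (31d); Nov starts Tue (30d) ✓; Dec starts Thu (31d).
Five-Wednesday months: March, June, August, November → 4.

4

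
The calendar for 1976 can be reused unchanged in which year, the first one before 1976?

Two years share a calendar iff Jan 1 falls on the same weekday and both are leap or both are common. 1976: Jan 1 is Thursday, leap year.
1975: Jan 1 Wednesday, common
1974: Jan 1 Tuesday, common
1973: Jan 1 Monday, common
1972: Jan 1 Saturday, leap
1971: Jan 1 Friday, common
1970: Jan 1 Thursday, common
1969: Jan 1 Wednesday, common
1968: Jan 1 Monday, leap
1967: Jan 1 Sunday, common
1966: Jan 1 Saturday, common
1965: Jan 1 Friday, common
1964: Jan 1 Wednesday, leap
1963: Jan 1 Tuesday, common
1962: Jan 1 Monday, common
1961: Jan 1 Sunday, common
1960: Jan 1 Friday, leap
1959: Jan 1 Thursday, common
1958: Jan 1 Wednesday, common
1957: Jan 1 Tuesday, common
1956: Jan 1 Sunday, leap
1955: Jan 1 Saturday, common
1954: Jan 1 Friday, common
1953: Jan 1 Thursday, common
1952: Jan 1 Tuesday, leap
1951: Jan 1 Monday, common
1950: Jan 1 Sunday, common
1949: Jan 1 Saturday, common
1948: Jan 1 Thursday, leap
1948 matches on both conditions.

1948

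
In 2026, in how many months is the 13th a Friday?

Check the 13th of each month of 2026: Jan 13: Tue, Feb 13: Fri, Mar 13: Fri, Apr 13: Mon, May 13: Wed, Jun 13: Sat, Jul 13: Mon, Aug 13: Thu, Sep 13: Sun, Oct 13: Tue, Nov 13: Fri, Dec 13: Sun.
Friday occurs in February, March, November — 3 months.

3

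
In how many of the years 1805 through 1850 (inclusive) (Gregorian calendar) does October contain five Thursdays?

21

October has 31 days; it has five Thursdays when Thursday falls among the first (month-length − 28) days — i.e. when October 1 is one of Thursday/Wednesday/Tuesday.
October 1 by year: 1805:Tue✓ 1806:Wed✓ 1807:Thu✓ 1808:Sat 1809:Sun 1810:Mon 1811:Tue✓ 1812:Thu✓ 1813:Fri 1814:Sat 1815:Sun 1816:Tue✓ 1817:Wed✓ 1818:Thu✓ 1819:Fri …(16 more)… 1836:Sat 1837:Sun 1838:Mon 1839:Tue✓ 1840:Thu✓ 1841:Fri 1842:Sat 1843:Sun 1844:Tue✓ 1845:Wed✓ 1846:Thu✓ 1847:Fri 1848:Sun 1849:Mon 1850:Tue✓
Years with five Thursdays: 1805, 1806, 1807, 1811, 1812, 1816, 1817, 1818, 1822, 1823, 1828, 1829, 1833, 1834, 1835, 1839, 1840, 1844, 1845, 1846, 1850 → 21.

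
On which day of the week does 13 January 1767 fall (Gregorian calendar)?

January 1, 1767 is a Thursday.
January 13 is day 13 of the year, i.e. 12 days after Jan 1.
12 mod 7 = 5, so advance 5 weekdays from Thursday: Tuesday.

Tuesday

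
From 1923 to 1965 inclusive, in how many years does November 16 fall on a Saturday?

Track November 16's weekday year by year (advancing +1, or +2 across a Feb 29):
  1923: Fri  1924: Sun (+2)  1925: Mon (+1)  1926: Tue (+1)  1927: Wed (+1)
  1928: Fri (+2)  1929: Sat (+1) ✓  1930: Sun (+1)  1931: Mon (+1)  1932: Wed (+2)
  1933: Thu (+1)  1934: Fri (+1)  1935: Sat (+1) ✓  1936: Mon (+2)  … (15 more years) …
  1952: Sun (+2)  1953: Mon (+1)  1954: Tue (+1)  1955: Wed (+1)  1956: Fri (+2)
  1957: Sat (+1) ✓  1958: Sun (+1)  1959: Mon (+1)  1960: Wed (+2)  1961: Thu (+1)
  1962: Fri (+1)  1963: Sat (+1) ✓  1964: Mon (+2)  1965: Tue (+1)
Saturday years: 1929, 1935, 1940, 1946, 1957, 1963 — 6 in total.

6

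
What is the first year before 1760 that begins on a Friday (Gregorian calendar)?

Jan 1 advances by 2 weekdays after a leap year and by 1 after a common year.
1760: Jan 1 is Tuesday (leap).
1759: Monday
1758: Sunday
1757: Saturday
1756: Thursday (leap)
1755: Wednesday
1754: Tuesday
1753: Monday
1752: Saturday (leap)
1751: Friday
1751 begins on a Friday

1751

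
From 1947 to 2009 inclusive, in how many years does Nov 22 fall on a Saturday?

10

Track Nov 22's weekday year by year (advancing +1, or +2 across a Feb 29):
  1947: Sat ✓  1948: Mon (+2)  1949: Tue (+1)  1950: Wed (+1)  1951: Thu (+1)
  1952: Sat (+2) ✓  1953: Sun (+1)  1954: Mon (+1)  1955: Tue (+1)  1956: Thu (+2)
  1957: Fri (+1)  1958: Sat (+1) ✓  1959: Sun (+1)  1960: Tue (+2)  … (35 more years) …
  1996: Fri (+2)  1997: Sat (+1) ✓  1998: Sun (+1)  1999: Mon (+1)  2000: Wed (+2)
  2001: Thu (+1)  2002: Fri (+1)  2003: Sat (+1) ✓  2004: Mon (+2)  2005: Tue (+1)
  2006: Wed (+1)  2007: Thu (+1)  2008: Sat (+2) ✓  2009: Sun (+1)
Saturday years: 1947, 1952, 1958, 1969, 1975, 1980, 1986, 1997, 2003, 2008 — 10 in total.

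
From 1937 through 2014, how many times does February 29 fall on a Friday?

Leap years in 1937–2014: 19 of them.
Feb 29 weekday advances by 5 (mod 7) from one leap year to the next four years later (or differs when a century non-leap intervenes).
Leap-day weekdays: 1940:Thu 1944:Tue 1948:Sun 1952:Fri✓ 1956:Wed 1960:Mon 1964:Sat 1968:Thu 1972:Tue 1976:Sun 1980:Fri✓ 1984:Wed 1988:Mon 1992:Sat 1996:Thu 2000:Tue 2004:Sun 2008:Fri✓ 2012:Wed
Friday: 1952, 1980, 2008 → 3.

3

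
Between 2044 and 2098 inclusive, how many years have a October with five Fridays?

23

October has 31 days; it has five Fridays when Friday falls among the first (month-length − 28) days — i.e. when October 1 is one of Friday/Thursday/Wednesday.
October 1 by year: 2044:Sat 2045:Sun 2046:Mon 2047:Tue 2048:Thu✓ 2049:Fri✓ 2050:Sat 2051:Sun 2052:Tue 2053:Wed✓ 2054:Thu✓ 2055:Fri✓ 2056:Sun 2057:Mon 2058:Tue …(25 more)… 2084:Sun 2085:Mon 2086:Tue 2087:Wed✓ 2088:Fri✓ 2089:Sat 2090:Sun 2091:Mon 2092:Wed✓ 2093:Thu✓ 2094:Fri✓ 2095:Sat 2096:Mon 2097:Tue 2098:Wed✓
Years with five Fridays: 2048, 2049, 2053, 2054, 2055, 2059, 2060, 2064, 2065, 2066, 2070, 2071, 2076, 2077, 2081, 2082, 2083, 2087, 2088, 2092, 2093, 2094, 2098 → 23.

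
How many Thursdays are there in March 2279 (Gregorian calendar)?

March 2279 has 31 days and begins on Saturday.
The first Thursday is March 6.
Thursdays fall on 6, 13, 20, 27 — that's 4.

4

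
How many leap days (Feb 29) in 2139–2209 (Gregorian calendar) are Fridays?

2

Leap years in 2139–2209: 17 of them.
Feb 29 weekday advances by 5 (mod 7) from one leap year to the next four years later (or differs when a century non-leap intervenes).
Leap-day weekdays: 2140:Mon 2144:Sat 2148:Thu 2152:Tue 2156:Sun 2160:Fri✓ 2164:Wed 2168:Mon 2172:Sat 2176:Thu 2180:Tue 2184:Sun 2188:Fri✓ 2192:Wed 2196:Mon 2204:Wed 2208:Mon
Friday: 2160, 2188 → 2.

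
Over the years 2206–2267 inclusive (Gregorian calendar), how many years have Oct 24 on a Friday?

Track Oct 24's weekday year by year (advancing +1, or +2 across a Feb 29):
  2206: Fri ✓  2207: Sat (+1)  2208: Mon (+2)  2209: Tue (+1)  2210: Wed (+1)
  2211: Thu (+1)  2212: Sat (+2)  2213: Sun (+1)  2214: Mon (+1)  2215: Tue (+1)
  2216: Thu (+2)  2217: Fri (+1) ✓  2218: Sat (+1)  2219: Sun (+1)  … (34 more years) …
  2254: Tue (+1)  2255: Wed (+1)  2256: Fri (+2) ✓  2257: Sat (+1)  2258: Sun (+1)
  2259: Mon (+1)  2260: Wed (+2)  2261: Thu (+1)  2262: Fri (+1) ✓  2263: Sat (+1)
  2264: Mon (+2)  2265: Tue (+1)  2266: Wed (+1)  2267: Thu (+1)
Friday years: 2206, 2217, 2223, 2228, 2234, 2245, 2251, 2256, 2262 — 9 in total.

9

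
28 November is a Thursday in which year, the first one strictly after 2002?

2013

From one year to the next, a fixed date's weekday advances by 1, or by 2 when a Feb 29 lies between the two dates.
2002: November 28 is Thursday.
2003: Friday (+1)
2004: Sunday (+2)
2005: Monday (+1)
2006: Tuesday (+1)
2007: Wednesday (+1)
2008: Friday (+2)
2009: Saturday (+1)
2010: Sunday (+1)
2011: Monday (+1)
2012: Wednesday (+2)
2013: Thursday (+1)
28 November falls on a Thursday in 2013.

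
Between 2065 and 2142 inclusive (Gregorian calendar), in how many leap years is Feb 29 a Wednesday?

Leap years in 2065–2142: 18 of them.
Feb 29 weekday advances by 5 (mod 7) from one leap year to the next four years later (or differs when a century non-leap intervenes).
Leap-day weekdays: 2068:Wed✓ 2072:Mon 2076:Sat 2080:Thu 2084:Tue 2088:Sun 2092:Fri 2096:Wed✓ 2104:Fri 2108:Wed✓ 2112:Mon 2116:Sat 2120:Thu 2124:Tue 2128:Sun 2132:Fri 2136:Wed✓ 2140:Mon
Wednesday: 2068, 2096, 2108, 2136 → 4.

4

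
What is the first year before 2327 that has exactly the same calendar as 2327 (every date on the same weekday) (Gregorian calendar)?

Two years share a calendar iff Jan 1 falls on the same weekday and both are leap or both are common. 2327: Jan 1 is Saturday, common year.
2326: Jan 1 Friday, common
2325: Jan 1 Thursday, common
2324: Jan 1 Tuesday, leap
2323: Jan 1 Monday, common
2322: Jan 1 Sunday, common
2321: Jan 1 Saturday, common
2321 matches on both conditions.

2321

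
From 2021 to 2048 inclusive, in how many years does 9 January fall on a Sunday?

Track 9 January's weekday year by year (advancing +1, or +2 across a Feb 29):
  2021: Sat  2022: Sun (+1) ✓  2023: Mon (+1)  2024: Tue (+1)  2025: Thu (+2)
  2026: Fri (+1)  2027: Sat (+1)  2028: Sun (+1) ✓  2029: Tue (+2)  2030: Wed (+1)
  2031: Thu (+1)  2032: Fri (+1)  2033: Sun (+2) ✓  2034: Mon (+1)  2035: Tue (+1)
  2036: Wed (+1)  2037: Fri (+2)  2038: Sat (+1)  2039: Sun (+1) ✓  2040: Mon (+1)
  2041: Wed (+2)  2042: Thu (+1)  2043: Fri (+1)  2044: Sat (+1)  2045: Mon (+2)
  2046: Tue (+1)  2047: Wed (+1)  2048: Thu (+1)
Sunday years: 2022, 2028, 2033, 2039 — 4 in total.

4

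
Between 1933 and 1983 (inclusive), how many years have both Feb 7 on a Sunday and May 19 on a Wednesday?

Check each year's weekday for Feb 7 and May 19:
  1933: Tue/Fri  1934: Wed/Sat  1935: Thu/Sun  1936: Fri/Tue  1937: Sun/Wed ✓  1938: Mon/Thu  1939: Tue/Fri  1940: Wed/Sun  1941: Fri/Mon  1942: Sat/Tue  1943: Sun/Wed ✓  1944: Mon/Fri  1945: Wed/Sat  1946: Thu/Sun  …(23 more)…  1970: Sat/Tue  1971: Sun/Wed ✓  1972: Mon/Fri  1973: Wed/Sat  1974: Thu/Sun  1975: Fri/Mon  1976: Sat/Wed  1977: Mon/Thu  1978: Tue/Fri  1979: Wed/Sat  1980: Thu/Mon  1981: Sat/Tue  1982: Sun/Wed ✓  1983: Mon/Thu
Both conditions hold in: 1937, 1943, 1954, 1965, 1971, 1982 — 6.

6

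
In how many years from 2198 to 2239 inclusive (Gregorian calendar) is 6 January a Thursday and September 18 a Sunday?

4

Check each year's weekday for 6 January and September 18:
  2198: Sat/Tue  2199: Sun/Wed  2200: Mon/Thu  2201: Tue/Fri  2202: Wed/Sat  2203: Thu/Sun ✓  2204: Fri/Tue  2205: Sun/Wed  2206: Mon/Thu  2207: Tue/Fri  2208: Wed/Sun  2209: Fri/Mon  2210: Sat/Tue  2211: Sun/Wed  …(14 more)…  2226: Fri/Mon  2227: Sat/Tue  2228: Sun/Thu  2229: Tue/Fri  2230: Wed/Sat  2231: Thu/Sun ✓  2232: Fri/Tue  2233: Sun/Wed  2234: Mon/Thu  2235: Tue/Fri  2236: Wed/Sun  2237: Fri/Mon  2238: Sat/Tue  2239: Sun/Wed
Both conditions hold in: 2203, 2214, 2225, 2231 — 4.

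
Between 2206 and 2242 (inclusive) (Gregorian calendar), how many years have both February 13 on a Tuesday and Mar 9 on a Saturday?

1

Check each year's weekday for February 13 and Mar 9:
  2206: Thu/Sun  2207: Fri/Mon  2208: Sat/Wed  2209: Mon/Thu  2210: Tue/Fri  2211: Wed/Sat  2212: Thu/Mon  2213: Sat/Tue  2214: Sun/Wed  2215: Mon/Thu  2216: Tue/Sat ✓  2217: Thu/Sun  2218: Fri/Mon  2219: Sat/Tue  …(9 more)…  2229: Fri/Mon  2230: Sat/Tue  2231: Sun/Wed  2232: Mon/Fri  2233: Wed/Sat  2234: Thu/Sun  2235: Fri/Mon  2236: Sat/Wed  2237: Mon/Thu  2238: Tue/Fri  2239: Wed/Sat  2240: Thu/Mon  2241: Sat/Tue  2242: Sun/Wed
Both conditions hold in: 2216 — 1.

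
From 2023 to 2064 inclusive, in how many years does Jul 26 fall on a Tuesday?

5

Track Jul 26's weekday year by year (advancing +1, or +2 across a Feb 29):
  2023: Wed  2024: Fri (+2)  2025: Sat (+1)  2026: Sun (+1)  2027: Mon (+1)
  2028: Wed (+2)  2029: Thu (+1)  2030: Fri (+1)  2031: Sat (+1)  2032: Mon (+2)
  2033: Tue (+1) ✓  2034: Wed (+1)  2035: Thu (+1)  2036: Sat (+2)  … (14 more years) …
  2051: Wed (+1)  2052: Fri (+2)  2053: Sat (+1)  2054: Sun (+1)  2055: Mon (+1)
  2056: Wed (+2)  2057: Thu (+1)  2058: Fri (+1)  2059: Sat (+1)  2060: Mon (+2)
  2061: Tue (+1) ✓  2062: Wed (+1)  2063: Thu (+1)  2064: Sat (+2)
Tuesday years: 2033, 2039, 2044, 2050, 2061 — 5 in total.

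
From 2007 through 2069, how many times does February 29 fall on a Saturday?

Leap years in 2007–2069: 16 of them.
Feb 29 weekday advances by 5 (mod 7) from one leap year to the next four years later (or differs when a century non-leap intervenes).
Leap-day weekdays: 2008:Fri 2012:Wed 2016:Mon 2020:Sat✓ 2024:Thu 2028:Tue 2032:Sun 2036:Fri 2040:Wed 2044:Mon 2048:Sat✓ 2052:Thu 2056:Tue 2060:Sun 2064:Fri 2068:Wed
Saturday: 2020, 2048 → 2.

2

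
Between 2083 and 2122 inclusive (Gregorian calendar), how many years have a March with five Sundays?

17

March has 31 days; it has five Sundays when Sunday falls among the first (month-length − 28) days — i.e. when March 1 is one of Sunday/Saturday/Friday.
March 1 by year: 2083:Mon 2084:Wed 2085:Thu 2086:Fri✓ 2087:Sat✓ 2088:Mon 2089:Tue 2090:Wed 2091:Thu 2092:Sat✓ 2093:Sun✓ 2094:Mon 2095:Tue 2096:Thu 2097:Fri✓ …(10 more)… 2108:Thu 2109:Fri✓ 2110:Sat✓ 2111:Sun✓ 2112:Tue 2113:Wed 2114:Thu 2115:Fri✓ 2116:Sun✓ 2117:Mon 2118:Tue 2119:Wed 2120:Fri✓ 2121:Sat✓ 2122:Sun✓
Years with five Sundays: 2086, 2087, 2092, 2093, 2097, 2098, 2099, 2104, 2105, 2109, 2110, 2111, 2115, 2116, 2120, 2121, 2122 → 17.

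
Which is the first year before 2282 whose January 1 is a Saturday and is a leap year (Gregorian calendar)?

2276

Jan 1 advances by 2 weekdays after a leap year and by 1 after a common year.
2282: Jan 1 is Sunday.
2281: Saturday
2280: Thursday (leap)
2279: Wednesday
2278: Tuesday
2277: Monday
2276: Saturday (leap)
2276 begins on a Saturday and is a leap year.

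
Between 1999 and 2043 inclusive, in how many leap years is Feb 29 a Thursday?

1

Leap years in 1999–2043: 11 of them.
Feb 29 weekday advances by 5 (mod 7) from one leap year to the next four years later (or differs when a century non-leap intervenes).
Leap-day weekdays: 2000:Tue 2004:Sun 2008:Fri 2012:Wed 2016:Mon 2020:Sat 2024:Thu✓ 2028:Tue 2032:Sun 2036:Fri 2040:Wed
Thursday: 2024 → 1.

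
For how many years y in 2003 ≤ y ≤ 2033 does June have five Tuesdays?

9

June has 30 days; it has five Tuesdays when Tuesday falls among the first (month-length − 28) days — i.e. when June 1 is one of Tuesday/Monday.
June 1 by year: 2003:Sun 2004:Tue✓ 2005:Wed 2006:Thu 2007:Fri 2008:Sun 2009:Mon✓ 2010:Tue✓ 2011:Wed 2012:Fri 2013:Sat 2014:Sun 2015:Mon✓ 2016:Wed 2017:Thu 2018:Fri 2019:Sat 2020:Mon✓ 2021:Tue✓ 2022:Wed 2023:Thu 2024:Sat 2025:Sun 2026:Mon✓ 2027:Tue✓ 2028:Thu 2029:Fri 2030:Sat 2031:Sun 2032:Tue✓ 2033:Wed
Years with five Tuesdays: 2004, 2009, 2010, 2015, 2020, 2021, 2026, 2027, 2032 → 9.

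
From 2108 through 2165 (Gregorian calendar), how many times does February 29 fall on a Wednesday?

3

Leap years in 2108–2165: 15 of them.
Feb 29 weekday advances by 5 (mod 7) from one leap year to the next four years later (or differs when a century non-leap intervenes).
Leap-day weekdays: 2108:Wed✓ 2112:Mon 2116:Sat 2120:Thu 2124:Tue 2128:Sun 2132:Fri 2136:Wed✓ 2140:Mon 2144:Sat 2148:Thu 2152:Tue 2156:Sun 2160:Fri 2164:Wed✓
Wednesday: 2108, 2136, 2164 → 3.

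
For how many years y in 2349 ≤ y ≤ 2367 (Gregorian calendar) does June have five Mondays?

5

June has 30 days; it has five Mondays when Monday falls among the first (month-length − 28) days — i.e. when June 1 is one of Monday/Sunday.
June 1 by year: 2349:Wed 2350:Thu 2351:Fri 2352:Sun✓ 2353:Mon✓ 2354:Tue 2355:Wed 2356:Fri 2357:Sat 2358:Sun✓ 2359:Mon✓ 2360:Wed 2361:Thu 2362:Fri 2363:Sat 2364:Mon✓ 2365:Tue 2366:Wed 2367:Thu
Years with five Mondays: 2352, 2353, 2358, 2359, 2364 → 5.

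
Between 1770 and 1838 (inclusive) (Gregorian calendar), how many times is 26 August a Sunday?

Track 26 August's weekday year by year (advancing +1, or +2 across a Feb 29):
  1770: Sun ✓  1771: Mon (+1)  1772: Wed (+2)  1773: Thu (+1)  1774: Fri (+1)
  1775: Sat (+1)  1776: Mon (+2)  1777: Tue (+1)  1778: Wed (+1)  1779: Thu (+1)
  1780: Sat (+2)  1781: Sun (+1) ✓  1782: Mon (+1)  1783: Tue (+1)  … (41 more years) …
  1825: Fri (+1)  1826: Sat (+1)  1827: Sun (+1) ✓  1828: Tue (+2)  1829: Wed (+1)
  1830: Thu (+1)  1831: Fri (+1)  1832: Sun (+2) ✓  1833: Mon (+1)  1834: Tue (+1)
  1835: Wed (+1)  1836: Fri (+2)  1837: Sat (+1)  1838: Sun (+1) ✓
Sunday years: 1770, 1781, 1787, 1792, 1798, 1804, 1810, 1821, 1827, 1832, 1838 — 11 in total.

11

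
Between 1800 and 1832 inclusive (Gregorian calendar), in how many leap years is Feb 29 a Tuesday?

Leap years in 1800–1832: 8 of them.
Feb 29 weekday advances by 5 (mod 7) from one leap year to the next four years later (or differs when a century non-leap intervenes).
Leap-day weekdays: 1804:Wed 1808:Mon 1812:Sat 1816:Thu 1820:Tue✓ 1824:Sun 1828:Fri 1832:Wed
Tuesday: 1820 → 1.

1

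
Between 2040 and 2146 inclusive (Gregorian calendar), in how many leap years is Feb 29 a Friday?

Leap years in 2040–2146: 26 of them.
Feb 29 weekday advances by 5 (mod 7) from one leap year to the next four years later (or differs when a century non-leap intervenes).
Leap-day weekdays: 2040:Wed 2044:Mon 2048:Sat 2052:Thu 2056:Tue 2060:Sun 2064:Fri✓ 2068:Wed 2072:Mon 2076:Sat 2080:Thu 2084:Tue 2088:Sun 2092:Fri✓ 2096:Wed 2104:Fri✓ 2108:Wed 2112:Mon 2116:Sat 2120:Thu 2124:Tue 2128:Sun 2132:Fri✓ 2136:Wed 2140:Mon 2144:Sat
Friday: 2064, 2092, 2104, 2132 → 4.

4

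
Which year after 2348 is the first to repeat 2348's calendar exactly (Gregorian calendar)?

Two years share a calendar iff Jan 1 falls on the same weekday and both are leap or both are common. 2348: Jan 1 is Thursday, leap year.
2349: Jan 1 Saturday, common
2350: Jan 1 Sunday, common
2351: Jan 1 Monday, common
2352: Jan 1 Tuesday, leap
2353: Jan 1 Thursday, common
2354: Jan 1 Friday, common
2355: Jan 1 Saturday, common
2356: Jan 1 Sunday, leap
2357: Jan 1 Tuesday, common
2358: Jan 1 Wednesday, common
2359: Jan 1 Thursday, common
2360: Jan 1 Friday, leap
2361: Jan 1 Sunday, common
2362: Jan 1 Monday, common
2363: Jan 1 Tuesday, common
2364: Jan 1 Wednesday, leap
2365: Jan 1 Friday, common
2366: Jan 1 Saturday, common
2367: Jan 1 Sunday, common
2368: Jan 1 Monday, leap
2369: Jan 1 Wednesday, common
2370: Jan 1 Thursday, common
2371: Jan 1 Friday, common
2372: Jan 1 Saturday, leap
2373: Jan 1 Monday, common
2374: Jan 1 Tuesday, common
2375: Jan 1 Wednesday, common
2376: Jan 1 Thursday, leap
2376 matches on both conditions.

2376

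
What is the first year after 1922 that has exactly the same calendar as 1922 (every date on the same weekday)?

1933

Two years share a calendar iff Jan 1 falls on the same weekday and both are leap or both are common. 1922: Jan 1 is Sunday, common year.
1923: Jan 1 Monday, common
1924: Jan 1 Tuesday, leap
1925: Jan 1 Thursday, common
1926: Jan 1 Friday, common
1927: Jan 1 Saturday, common
1928: Jan 1 Sunday, leap
1929: Jan 1 Tuesday, common
1930: Jan 1 Wednesday, common
1931: Jan 1 Thursday, common
1932: Jan 1 Friday, leap
1933: Jan 1 Sunday, common
1933 matches on both conditions.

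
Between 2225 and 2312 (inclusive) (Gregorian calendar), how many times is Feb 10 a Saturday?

Track Feb 10's weekday year by year (advancing +1, or +2 across a Feb 29):
  2225: Thu  2226: Fri (+1)  2227: Sat (+1) ✓  2228: Sun (+1)  2229: Tue (+2)
  2230: Wed (+1)  2231: Thu (+1)  2232: Fri (+1)  2233: Sun (+2)  2234: Mon (+1)
  2235: Tue (+1)  2236: Wed (+1)  2237: Fri (+2)  2238: Sat (+1) ✓  … (60 more years) …
  2299: Fri (+1)  2300: Sat (+1) ✓  2301: Sun (+1)  2302: Mon (+1)  2303: Tue (+1)
  2304: Wed (+1)  2305: Fri (+2)  2306: Sat (+1) ✓  2307: Sun (+1)  2308: Mon (+1)
  2309: Wed (+2)  2310: Thu (+1)  2311: Fri (+1)  2312: Sat (+1) ✓
Saturday years: 2227, 2238, 2244, 2249, 2255, 2266, 2272, 2277, 2283, 2294, 2300, 2306, 2312 — 13 in total.

13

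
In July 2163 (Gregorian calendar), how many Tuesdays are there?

4

July 2163 has 31 days and begins on Friday.
The first Tuesday is July 5.
Tuesdays fall on 5, 12, 19, 26 — that's 4.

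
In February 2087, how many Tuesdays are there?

4

February 2087 has 28 days and begins on Saturday.
The first Tuesday is February 4.
Tuesdays fall on 4, 11, 18, 25 — that's 4.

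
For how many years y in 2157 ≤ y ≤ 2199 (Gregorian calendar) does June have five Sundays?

12

June has 30 days; it has five Sundays when Sunday falls among the first (month-length − 28) days — i.e. when June 1 is one of Sunday/Saturday.
June 1 by year: 2157:Wed 2158:Thu 2159:Fri 2160:Sun✓ 2161:Mon 2162:Tue 2163:Wed 2164:Fri 2165:Sat✓ 2166:Sun✓ 2167:Mon 2168:Wed 2169:Thu 2170:Fri 2171:Sat✓ …(13 more)… 2185:Wed 2186:Thu 2187:Fri 2188:Sun✓ 2189:Mon 2190:Tue 2191:Wed 2192:Fri 2193:Sat✓ 2194:Sun✓ 2195:Mon 2196:Wed 2197:Thu 2198:Fri 2199:Sat✓
Years with five Sundays: 2160, 2165, 2166, 2171, 2176, 2177, 2182, 2183, 2188, 2193, 2194, 2199 → 12.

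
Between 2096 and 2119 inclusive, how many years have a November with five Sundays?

November has 30 days; it has five Sundays when Sunday falls among the first (month-length − 28) days — i.e. when November 1 is one of Sunday/Saturday.
November 1 by year: 2096:Thu 2097:Fri 2098:Sat✓ 2099:Sun✓ 2100:Mon 2101:Tue 2102:Wed 2103:Thu 2104:Sat✓ 2105:Sun✓ 2106:Mon 2107:Tue 2108:Thu 2109:Fri 2110:Sat✓ 2111:Sun✓ 2112:Tue 2113:Wed 2114:Thu 2115:Fri 2116:Sun✓ 2117:Mon 2118:Tue 2119:Wed
Years with five Sundays: 2098, 2099, 2104, 2105, 2110, 2111, 2116 → 7.

7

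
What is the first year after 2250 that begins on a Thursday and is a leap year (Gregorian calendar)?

Jan 1 advances by 2 weekdays after a leap year and by 1 after a common year.
2250: Jan 1 is Tuesday.
2251: Wednesday
2252: Thursday (leap)
2252 begins on a Thursday and is a leap year.

2252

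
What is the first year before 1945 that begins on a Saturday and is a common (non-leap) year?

1938

Jan 1 advances by 2 weekdays after a leap year and by 1 after a common year.
1945: Jan 1 is Monday.
1944: Saturday (leap)
1943: Friday
1942: Thursday
1941: Wednesday
1940: Monday (leap)
1939: Sunday
1938: Saturday
1938 begins on a Saturday and is a common year.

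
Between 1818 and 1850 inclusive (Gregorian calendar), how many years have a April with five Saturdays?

9

April has 30 days; it has five Saturdays when Saturday falls among the first (month-length − 28) days — i.e. when April 1 is one of Saturday/Friday.
April 1 by year: 1818:Wed 1819:Thu 1820:Sat✓ 1821:Sun 1822:Mon 1823:Tue 1824:Thu 1825:Fri✓ 1826:Sat✓ 1827:Sun 1828:Tue 1829:Wed 1830:Thu 1831:Fri✓ 1832:Sun …(3 more)… 1836:Fri✓ 1837:Sat✓ 1838:Sun 1839:Mon 1840:Wed 1841:Thu 1842:Fri✓ 1843:Sat✓ 1844:Mon 1845:Tue 1846:Wed 1847:Thu 1848:Sat✓ 1849:Sun 1850:Mon
Years with five Saturdays: 1820, 1825, 1826, 1831, 1836, 1837, 1842, 1843, 1848 → 9.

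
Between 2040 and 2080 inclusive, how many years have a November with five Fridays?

13

November has 30 days; it has five Fridays when Friday falls among the first (month-length − 28) days — i.e. when November 1 is one of Friday/Thursday.
November 1 by year: 2040:Thu✓ 2041:Fri✓ 2042:Sat 2043:Sun 2044:Tue 2045:Wed 2046:Thu✓ 2047:Fri✓ 2048:Sun 2049:Mon 2050:Tue 2051:Wed 2052:Fri✓ 2053:Sat 2054:Sun …(11 more)… 2066:Mon 2067:Tue 2068:Thu✓ 2069:Fri✓ 2070:Sat 2071:Sun 2072:Tue 2073:Wed 2074:Thu✓ 2075:Fri✓ 2076:Sun 2077:Mon 2078:Tue 2079:Wed 2080:Fri✓
Years with five Fridays: 2040, 2041, 2046, 2047, 2052, 2057, 2058, 2063, 2068, 2069, 2074, 2075, 2080 → 13.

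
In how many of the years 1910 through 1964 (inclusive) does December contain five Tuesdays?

24

December has 31 days; it has five Tuesdays when Tuesday falls among the first (month-length − 28) days — i.e. when December 1 is one of Tuesday/Monday/Sunday.
December 1 by year: 1910:Thu 1911:Fri 1912:Sun✓ 1913:Mon✓ 1914:Tue✓ 1915:Wed 1916:Fri 1917:Sat 1918:Sun✓ 1919:Mon✓ 1920:Wed 1921:Thu 1922:Fri 1923:Sat 1924:Mon✓ …(25 more)… 1950:Fri 1951:Sat 1952:Mon✓ 1953:Tue✓ 1954:Wed 1955:Thu 1956:Sat 1957:Sun✓ 1958:Mon✓ 1959:Tue✓ 1960:Thu 1961:Fri 1962:Sat 1963:Sun✓ 1964:Tue✓
Years with five Tuesdays: 1912, 1913, 1914, 1918, 1919, 1924, 1925, 1929, 1930, 1931, 1935, 1936, 1940, 1941, 1942, 1946, 1947, 1952, 1953, 1957, 1958, 1959, 1963, 1964 → 24.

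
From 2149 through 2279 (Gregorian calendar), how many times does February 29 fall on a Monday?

Leap years in 2149–2279: 31 of them.
Feb 29 weekday advances by 5 (mod 7) from one leap year to the next four years later (or differs when a century non-leap intervenes).
Leap-day weekdays: 2152:Tue 2156:Sun 2160:Fri 2164:Wed 2168:Mon✓ 2172:Sat 2176:Thu 2180:Tue 2184:Sun 2188:Fri 2192:Wed 2196:Mon✓ 2204:Wed …(5 more)… 2228:Fri 2232:Wed 2236:Mon✓ 2240:Sat 2244:Thu 2248:Tue 2252:Sun 2256:Fri 2260:Wed 2264:Mon✓ 2268:Sat 2272:Thu 2276:Tue
Monday: 2168, 2196, 2208, 2236, 2264 → 5.

5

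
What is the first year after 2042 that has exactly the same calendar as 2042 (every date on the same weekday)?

Two years share a calendar iff Jan 1 falls on the same weekday and both are leap or both are common. 2042: Jan 1 is Wednesday, common year.
2043: Jan 1 Thursday, common
2044: Jan 1 Friday, leap
2045: Jan 1 Sunday, common
2046: Jan 1 Monday, common
2047: Jan 1 Tuesday, common
2048: Jan 1 Wednesday, leap
2049: Jan 1 Friday, common
2050: Jan 1 Saturday, common
2051: Jan 1 Sunday, common
2052: Jan 1 Monday, leap
2053: Jan 1 Wednesday, common
2053 matches on both conditions.

2053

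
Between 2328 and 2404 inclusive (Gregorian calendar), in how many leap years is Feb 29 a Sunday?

3

Leap years in 2328–2404: 20 of them.
Feb 29 weekday advances by 5 (mod 7) from one leap year to the next four years later (or differs when a century non-leap intervenes).
Leap-day weekdays: 2328:Wed 2332:Mon 2336:Sat 2340:Thu 2344:Tue 2348:Sun✓ 2352:Fri 2356:Wed 2360:Mon 2364:Sat 2368:Thu 2372:Tue 2376:Sun✓ 2380:Fri 2384:Wed 2388:Mon 2392:Sat 2396:Thu 2400:Tue 2404:Sun✓
Sunday: 2348, 2376, 2404 → 3.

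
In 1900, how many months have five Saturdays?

A month of length L has five Saturdays iff its first Saturday is on day ≤ L−28 (so day 1–3 in a 31-day month, 1–2 in a 30-day month, day 1 in a leap February).
Checking each month of 1900: Jan starts Mon (31d); Feb starts Thu (28d); Mar starts Thu (31d) ✓; Apr starts Sun (30d); May starts Tue (31d); Jun starts Fri (30d) ✓; Jul starts Sun (31d); Aug starts Wed (31d); Sep starts Sat (30d) ✓; Oct starts Mon (31d); Nov starts Thu (30d); Dec starts Sat (31d) ✓.
Five-Saturday months: March, June, September, December → 4.

4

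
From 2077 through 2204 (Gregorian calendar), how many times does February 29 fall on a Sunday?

Leap years in 2077–2204: 30 of them.
Feb 29 weekday advances by 5 (mod 7) from one leap year to the next four years later (or differs when a century non-leap intervenes).
Leap-day weekdays: 2080:Thu 2084:Tue 2088:Sun✓ 2092:Fri 2096:Wed 2104:Fri 2108:Wed 2112:Mon 2116:Sat 2120:Thu 2124:Tue 2128:Sun✓ 2132:Fri …(4 more)… 2152:Tue 2156:Sun✓ 2160:Fri 2164:Wed 2168:Mon 2172:Sat 2176:Thu 2180:Tue 2184:Sun✓ 2188:Fri 2192:Wed 2196:Mon 2204:Wed
Sunday: 2088, 2128, 2156, 2184 → 4.

4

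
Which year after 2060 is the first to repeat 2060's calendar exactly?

2088

Two years share a calendar iff Jan 1 falls on the same weekday and both are leap or both are common. 2060: Jan 1 is Thursday, leap year.
2061: Jan 1 Saturday, common
2062: Jan 1 Sunday, common
2063: Jan 1 Monday, common
2064: Jan 1 Tuesday, leap
2065: Jan 1 Thursday, common
2066: Jan 1 Friday, common
2067: Jan 1 Saturday, common
2068: Jan 1 Sunday, leap
2069: Jan 1 Tuesday, common
2070: Jan 1 Wednesday, common
2071: Jan 1 Thursday, common
2072: Jan 1 Friday, leap
2073: Jan 1 Sunday, common
2074: Jan 1 Monday, common
2075: Jan 1 Tuesday, common
2076: Jan 1 Wednesday, leap
2077: Jan 1 Friday, common
2078: Jan 1 Saturday, common
2079: Jan 1 Sunday, common
2080: Jan 1 Monday, leap
2081: Jan 1 Wednesday, common
2082: Jan 1 Thursday, common
2083: Jan 1 Friday, common
2084: Jan 1 Saturday, leap
2085: Jan 1 Monday, common
2086: Jan 1 Tuesday, common
2087: Jan 1 Wednesday, common
2088: Jan 1 Thursday, leap
2088 matches on both conditions.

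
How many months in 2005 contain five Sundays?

4

A month of length L has five Sundays iff its first Sunday is on day ≤ L−28 (so day 1–3 in a 31-day month, 1–2 in a 30-day month, day 1 in a leap February).
Checking each month of 2005: Jan starts Sat (31d) ✓; Feb starts Tue (28d); Mar starts Tue (31d); Apr starts Fri (30d); May starts Sun (31d) ✓; Jun starts Wed (30d); Jul starts Fri (31d) ✓; Aug starts Mon (31d); Sep starts Thu (30d); Oct starts Sat (31d) ✓; Nov starts Tue (30d); Dec starts Thu (31d).
Five-Sunday months: January, May, July, October → 4.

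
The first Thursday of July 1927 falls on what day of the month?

July 1, 1927 is a Friday, so the first Thursday is the 7th.
The first Thursday is 7 + 0 = 7.

7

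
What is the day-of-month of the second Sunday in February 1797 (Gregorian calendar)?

12

February 1, 1797 is a Wednesday, so the first Sunday is the 5th.
The second Sunday is 5 + 7 = 12.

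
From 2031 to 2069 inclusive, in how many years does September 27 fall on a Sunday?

5

Track September 27's weekday year by year (advancing +1, or +2 across a Feb 29):
  2031: Sat  2032: Mon (+2)  2033: Tue (+1)  2034: Wed (+1)  2035: Thu (+1)
  2036: Sat (+2)  2037: Sun (+1) ✓  2038: Mon (+1)  2039: Tue (+1)  2040: Thu (+2)
  2041: Fri (+1)  2042: Sat (+1)  2043: Sun (+1) ✓  2044: Tue (+2)  … (11 more years) …
  2056: Wed (+2)  2057: Thu (+1)  2058: Fri (+1)  2059: Sat (+1)  2060: Mon (+2)
  2061: Tue (+1)  2062: Wed (+1)  2063: Thu (+1)  2064: Sat (+2)  2065: Sun (+1) ✓
  2066: Mon (+1)  2067: Tue (+1)  2068: Thu (+2)  2069: Fri (+1)
Sunday years: 2037, 2043, 2048, 2054, 2065 — 5 in total.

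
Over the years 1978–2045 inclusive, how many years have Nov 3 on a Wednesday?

9

Track Nov 3's weekday year by year (advancing +1, or +2 across a Feb 29):
  1978: Fri  1979: Sat (+1)  1980: Mon (+2)  1981: Tue (+1)  1982: Wed (+1) ✓
  1983: Thu (+1)  1984: Sat (+2)  1985: Sun (+1)  1986: Mon (+1)  1987: Tue (+1)
  1988: Thu (+2)  1989: Fri (+1)  1990: Sat (+1)  1991: Sun (+1)  … (40 more years) …
  2032: Wed (+2) ✓  2033: Thu (+1)  2034: Fri (+1)  2035: Sat (+1)  2036: Mon (+2)
  2037: Tue (+1)  2038: Wed (+1) ✓  2039: Thu (+1)  2040: Sat (+2)  2041: Sun (+1)
  2042: Mon (+1)  2043: Tue (+1)  2044: Thu (+2)  2045: Fri (+1)
Wednesday years: 1982, 1993, 1999, 2004, 2010, 2021, 2027, 2032, 2038 — 9 in total.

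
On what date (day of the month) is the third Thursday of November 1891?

November 1, 1891 is a Sunday, so the first Thursday is the 5th.
The third Thursday is 5 + 14 = 19.

19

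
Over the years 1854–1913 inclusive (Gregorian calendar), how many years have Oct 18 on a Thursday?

Track Oct 18's weekday year by year (advancing +1, or +2 across a Feb 29):
  1854: Wed  1855: Thu (+1) ✓  1856: Sat (+2)  1857: Sun (+1)  1858: Mon (+1)
  1859: Tue (+1)  1860: Thu (+2) ✓  1861: Fri (+1)  1862: Sat (+1)  1863: Sun (+1)
  1864: Tue (+2)  1865: Wed (+1)  1866: Thu (+1) ✓  1867: Fri (+1)  … (32 more years) …
  1900: Thu (+1) ✓  1901: Fri (+1)  1902: Sat (+1)  1903: Sun (+1)  1904: Tue (+2)
  1905: Wed (+1)  1906: Thu (+1) ✓  1907: Fri (+1)  1908: Sun (+2)  1909: Mon (+1)
  1910: Tue (+1)  1911: Wed (+1)  1912: Fri (+2)  1913: Sat (+1)
Thursday years: 1855, 1860, 1866, 1877, 1883, 1888, 1894, 1900, 1906 — 9 in total.

9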